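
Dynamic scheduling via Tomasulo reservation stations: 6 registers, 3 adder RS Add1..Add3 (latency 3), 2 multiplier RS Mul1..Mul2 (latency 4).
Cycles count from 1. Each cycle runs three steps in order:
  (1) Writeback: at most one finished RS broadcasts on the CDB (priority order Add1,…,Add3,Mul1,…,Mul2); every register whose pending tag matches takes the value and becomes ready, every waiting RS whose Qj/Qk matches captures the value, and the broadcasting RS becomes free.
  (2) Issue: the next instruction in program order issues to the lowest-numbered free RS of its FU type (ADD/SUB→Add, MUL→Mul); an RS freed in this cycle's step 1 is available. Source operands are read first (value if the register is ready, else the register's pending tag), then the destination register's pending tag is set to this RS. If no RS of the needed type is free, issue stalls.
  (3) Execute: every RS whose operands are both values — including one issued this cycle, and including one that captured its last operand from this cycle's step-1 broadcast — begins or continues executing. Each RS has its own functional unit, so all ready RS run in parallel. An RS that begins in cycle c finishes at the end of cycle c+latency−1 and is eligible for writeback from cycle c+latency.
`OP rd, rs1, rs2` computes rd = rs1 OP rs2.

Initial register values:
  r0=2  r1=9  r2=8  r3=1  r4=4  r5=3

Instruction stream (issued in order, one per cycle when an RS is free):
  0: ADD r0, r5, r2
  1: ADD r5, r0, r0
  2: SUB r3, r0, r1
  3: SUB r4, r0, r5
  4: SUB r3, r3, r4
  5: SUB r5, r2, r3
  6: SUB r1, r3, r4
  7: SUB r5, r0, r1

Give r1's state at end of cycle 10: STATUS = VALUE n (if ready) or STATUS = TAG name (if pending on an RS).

STATUS = TAG Add1

  c1: issue ADD r0<-Add1  regs: r0:Add1,r1:9,r2:8,r3:1,r4:4,r5:3
  c2: issue ADD r5<-Add2  regs: r0:Add1,r1:9,r2:8,r3:1,r4:4,r5:Add2
  c3: issue SUB r3<-Add3  regs: r0:Add1,r1:9,r2:8,r3:Add3,r4:4,r5:Add2
  c4: CDB Add1=11; issue SUB r4<-Add1  regs: r0:11,r1:9,r2:8,r3:Add3,r4:Add1,r5:Add2
  c5: stall  regs: r0:11,r1:9,r2:8,r3:Add3,r4:Add1,r5:Add2
  c6: stall  regs: r0:11,r1:9,r2:8,r3:Add3,r4:Add1,r5:Add2
  c7: CDB Add2=22; issue SUB r3<-Add2  regs: r0:11,r1:9,r2:8,r3:Add2,r4:Add1,r5:22
  c8: CDB Add3=2; issue SUB r5<-Add3  regs: r0:11,r1:9,r2:8,r3:Add2,r4:Add1,r5:Add3
  c9: stall  regs: r0:11,r1:9,r2:8,r3:Add2,r4:Add1,r5:Add3
  c10: CDB Add1=-11; issue SUB r1<-Add1  regs: r0:11,r1:Add1,r2:8,r3:Add2,r4:-11,r5:Add3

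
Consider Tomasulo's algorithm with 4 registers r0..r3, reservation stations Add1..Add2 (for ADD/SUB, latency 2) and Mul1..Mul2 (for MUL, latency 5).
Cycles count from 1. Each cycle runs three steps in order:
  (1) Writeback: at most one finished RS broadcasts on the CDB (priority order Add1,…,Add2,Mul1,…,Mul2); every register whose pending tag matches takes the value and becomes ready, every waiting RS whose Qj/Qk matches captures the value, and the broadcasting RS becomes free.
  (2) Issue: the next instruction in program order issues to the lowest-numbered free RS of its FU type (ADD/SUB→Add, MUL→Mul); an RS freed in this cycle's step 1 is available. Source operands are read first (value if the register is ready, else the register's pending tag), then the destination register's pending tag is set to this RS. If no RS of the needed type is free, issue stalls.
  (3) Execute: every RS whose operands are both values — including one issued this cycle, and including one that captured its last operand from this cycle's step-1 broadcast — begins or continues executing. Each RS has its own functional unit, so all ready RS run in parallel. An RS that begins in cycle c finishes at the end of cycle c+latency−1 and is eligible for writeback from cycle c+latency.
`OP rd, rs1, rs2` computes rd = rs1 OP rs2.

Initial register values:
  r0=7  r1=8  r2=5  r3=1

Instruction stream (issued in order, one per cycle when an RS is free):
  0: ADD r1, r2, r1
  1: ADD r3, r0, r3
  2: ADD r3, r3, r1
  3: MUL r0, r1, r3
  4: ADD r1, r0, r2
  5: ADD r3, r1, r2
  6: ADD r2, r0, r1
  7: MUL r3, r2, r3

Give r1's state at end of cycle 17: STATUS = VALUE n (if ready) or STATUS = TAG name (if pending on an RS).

c1: issue ADD r1<-Add1 | r0:7,r1:Add1,r2:5,r3:1
c2: issue ADD r3<-Add2 | r0:7,r1:Add1,r2:5,r3:Add2
c3: CDB Add1=13; issue ADD r3<-Add1 | r0:7,r1:13,r2:5,r3:Add1
c4: CDB Add2=8; issue MUL r0<-Mul1 | r0:Mul1,r1:13,r2:5,r3:Add1
c5: issue ADD r1<-Add2 | r0:Mul1,r1:Add2,r2:5,r3:Add1
c6: CDB Add1=21; issue ADD r3<-Add1 | r0:Mul1,r1:Add2,r2:5,r3:Add1
c7: stall | r0:Mul1,r1:Add2,r2:5,r3:Add1
c8: stall | r0:Mul1,r1:Add2,r2:5,r3:Add1
c9: stall | r0:Mul1,r1:Add2,r2:5,r3:Add1
c10: stall | r0:Mul1,r1:Add2,r2:5,r3:Add1
c11: CDB Mul1=273; stall | r0:273,r1:Add2,r2:5,r3:Add1
c12: stall | r0:273,r1:Add2,r2:5,r3:Add1
c13: CDB Add2=278; issue ADD r2<-Add2 | r0:273,r1:278,r2:Add2,r3:Add1
c14: issue MUL r3<-Mul1 | r0:273,r1:278,r2:Add2,r3:Mul1
c15: CDB Add1=283 | r0:273,r1:278,r2:Add2,r3:Mul1
c16: CDB Add2=551 | r0:273,r1:278,r2:551,r3:Mul1
c17: - | r0:273,r1:278,r2:551,r3:Mul1

STATUS = VALUE 278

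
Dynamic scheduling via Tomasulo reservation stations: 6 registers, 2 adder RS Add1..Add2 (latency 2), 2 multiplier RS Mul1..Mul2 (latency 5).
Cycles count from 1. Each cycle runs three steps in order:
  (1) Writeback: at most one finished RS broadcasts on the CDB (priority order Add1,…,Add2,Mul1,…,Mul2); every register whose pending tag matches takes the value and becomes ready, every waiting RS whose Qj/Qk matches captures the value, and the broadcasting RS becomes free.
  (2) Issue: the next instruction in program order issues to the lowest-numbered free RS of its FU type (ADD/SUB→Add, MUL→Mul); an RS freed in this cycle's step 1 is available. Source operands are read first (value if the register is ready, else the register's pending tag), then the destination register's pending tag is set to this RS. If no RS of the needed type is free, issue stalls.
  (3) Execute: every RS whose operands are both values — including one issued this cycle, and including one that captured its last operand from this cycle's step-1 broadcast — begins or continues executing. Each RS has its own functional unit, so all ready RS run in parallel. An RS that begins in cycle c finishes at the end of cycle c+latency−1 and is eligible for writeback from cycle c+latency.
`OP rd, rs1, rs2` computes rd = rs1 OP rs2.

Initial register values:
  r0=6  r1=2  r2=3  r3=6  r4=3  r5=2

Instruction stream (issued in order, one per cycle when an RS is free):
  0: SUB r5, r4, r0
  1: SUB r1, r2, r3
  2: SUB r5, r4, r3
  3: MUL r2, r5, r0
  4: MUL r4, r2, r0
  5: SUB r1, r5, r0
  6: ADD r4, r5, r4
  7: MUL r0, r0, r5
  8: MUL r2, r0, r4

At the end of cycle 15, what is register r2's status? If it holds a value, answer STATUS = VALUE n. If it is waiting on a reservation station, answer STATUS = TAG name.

  c1: issue SUB r5<-Add1  regs: r0:6,r1:2,r2:3,r3:6,r4:3,r5:Add1
  c2: issue SUB r1<-Add2  regs: r0:6,r1:Add2,r2:3,r3:6,r4:3,r5:Add1
  c3: CDB Add1=-3; issue SUB r5<-Add1  regs: r0:6,r1:Add2,r2:3,r3:6,r4:3,r5:Add1
  c4: CDB Add2=-3; issue MUL r2<-Mul1  regs: r0:6,r1:-3,r2:Mul1,r3:6,r4:3,r5:Add1
  c5: CDB Add1=-3; issue MUL r4<-Mul2  regs: r0:6,r1:-3,r2:Mul1,r3:6,r4:Mul2,r5:-3
  c6: issue SUB r1<-Add1  regs: r0:6,r1:Add1,r2:Mul1,r3:6,r4:Mul2,r5:-3
  c7: issue ADD r4<-Add2  regs: r0:6,r1:Add1,r2:Mul1,r3:6,r4:Add2,r5:-3
  c8: CDB Add1=-9; stall  regs: r0:6,r1:-9,r2:Mul1,r3:6,r4:Add2,r5:-3
  c9: stall  regs: r0:6,r1:-9,r2:Mul1,r3:6,r4:Add2,r5:-3
  c10: CDB Mul1=-18; issue MUL r0<-Mul1  regs: r0:Mul1,r1:-9,r2:-18,r3:6,r4:Add2,r5:-3
  c11: stall  regs: r0:Mul1,r1:-9,r2:-18,r3:6,r4:Add2,r5:-3
  c12: stall  regs: r0:Mul1,r1:-9,r2:-18,r3:6,r4:Add2,r5:-3
  c13: stall  regs: r0:Mul1,r1:-9,r2:-18,r3:6,r4:Add2,r5:-3
  c14: stall  regs: r0:Mul1,r1:-9,r2:-18,r3:6,r4:Add2,r5:-3
  c15: CDB Mul1=-18; issue MUL r2<-Mul1  regs: r0:-18,r1:-9,r2:Mul1,r3:6,r4:Add2,r5:-3

STATUS = TAG Mul1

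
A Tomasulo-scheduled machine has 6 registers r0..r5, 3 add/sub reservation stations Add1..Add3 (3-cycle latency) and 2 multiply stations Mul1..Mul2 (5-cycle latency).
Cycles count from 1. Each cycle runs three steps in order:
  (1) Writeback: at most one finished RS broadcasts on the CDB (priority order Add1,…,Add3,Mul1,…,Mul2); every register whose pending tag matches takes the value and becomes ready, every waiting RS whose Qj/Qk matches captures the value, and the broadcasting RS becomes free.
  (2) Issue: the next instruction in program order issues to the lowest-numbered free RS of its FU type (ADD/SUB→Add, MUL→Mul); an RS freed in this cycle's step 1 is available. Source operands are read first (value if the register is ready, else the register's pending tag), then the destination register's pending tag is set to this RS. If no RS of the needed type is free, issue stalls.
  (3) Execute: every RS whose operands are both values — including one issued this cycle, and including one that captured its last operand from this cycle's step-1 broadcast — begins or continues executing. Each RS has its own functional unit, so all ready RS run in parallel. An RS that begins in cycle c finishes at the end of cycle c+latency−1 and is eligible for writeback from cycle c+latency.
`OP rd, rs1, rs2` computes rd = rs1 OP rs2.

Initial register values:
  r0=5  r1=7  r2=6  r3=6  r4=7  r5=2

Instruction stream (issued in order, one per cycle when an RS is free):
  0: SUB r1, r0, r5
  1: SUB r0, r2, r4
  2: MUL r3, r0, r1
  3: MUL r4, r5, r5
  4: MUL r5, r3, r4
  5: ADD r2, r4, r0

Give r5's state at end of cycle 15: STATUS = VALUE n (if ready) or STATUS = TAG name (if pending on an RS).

cycle 1: issue SUB r1<-Add1 // r0:5,r1:Add1,r2:6,r3:6,r4:7,r5:2
cycle 2: issue SUB r0<-Add2 // r0:Add2,r1:Add1,r2:6,r3:6,r4:7,r5:2
cycle 3: issue MUL r3<-Mul1 // r0:Add2,r1:Add1,r2:6,r3:Mul1,r4:7,r5:2
cycle 4: CDB Add1=3; issue MUL r4<-Mul2 // r0:Add2,r1:3,r2:6,r3:Mul1,r4:Mul2,r5:2
cycle 5: CDB Add2=-1; stall // r0:-1,r1:3,r2:6,r3:Mul1,r4:Mul2,r5:2
cycle 6: stall // r0:-1,r1:3,r2:6,r3:Mul1,r4:Mul2,r5:2
cycle 7: stall // r0:-1,r1:3,r2:6,r3:Mul1,r4:Mul2,r5:2
cycle 8: stall // r0:-1,r1:3,r2:6,r3:Mul1,r4:Mul2,r5:2
cycle 9: CDB Mul2=4; issue MUL r5<-Mul2 // r0:-1,r1:3,r2:6,r3:Mul1,r4:4,r5:Mul2
cycle 10: CDB Mul1=-3; issue ADD r2<-Add1 // r0:-1,r1:3,r2:Add1,r3:-3,r4:4,r5:Mul2
cycle 11: - // r0:-1,r1:3,r2:Add1,r3:-3,r4:4,r5:Mul2
cycle 12: - // r0:-1,r1:3,r2:Add1,r3:-3,r4:4,r5:Mul2
cycle 13: CDB Add1=3 // r0:-1,r1:3,r2:3,r3:-3,r4:4,r5:Mul2
cycle 14: - // r0:-1,r1:3,r2:3,r3:-3,r4:4,r5:Mul2
cycle 15: CDB Mul2=-12 // r0:-1,r1:3,r2:3,r3:-3,r4:4,r5:-12

STATUS = VALUE -12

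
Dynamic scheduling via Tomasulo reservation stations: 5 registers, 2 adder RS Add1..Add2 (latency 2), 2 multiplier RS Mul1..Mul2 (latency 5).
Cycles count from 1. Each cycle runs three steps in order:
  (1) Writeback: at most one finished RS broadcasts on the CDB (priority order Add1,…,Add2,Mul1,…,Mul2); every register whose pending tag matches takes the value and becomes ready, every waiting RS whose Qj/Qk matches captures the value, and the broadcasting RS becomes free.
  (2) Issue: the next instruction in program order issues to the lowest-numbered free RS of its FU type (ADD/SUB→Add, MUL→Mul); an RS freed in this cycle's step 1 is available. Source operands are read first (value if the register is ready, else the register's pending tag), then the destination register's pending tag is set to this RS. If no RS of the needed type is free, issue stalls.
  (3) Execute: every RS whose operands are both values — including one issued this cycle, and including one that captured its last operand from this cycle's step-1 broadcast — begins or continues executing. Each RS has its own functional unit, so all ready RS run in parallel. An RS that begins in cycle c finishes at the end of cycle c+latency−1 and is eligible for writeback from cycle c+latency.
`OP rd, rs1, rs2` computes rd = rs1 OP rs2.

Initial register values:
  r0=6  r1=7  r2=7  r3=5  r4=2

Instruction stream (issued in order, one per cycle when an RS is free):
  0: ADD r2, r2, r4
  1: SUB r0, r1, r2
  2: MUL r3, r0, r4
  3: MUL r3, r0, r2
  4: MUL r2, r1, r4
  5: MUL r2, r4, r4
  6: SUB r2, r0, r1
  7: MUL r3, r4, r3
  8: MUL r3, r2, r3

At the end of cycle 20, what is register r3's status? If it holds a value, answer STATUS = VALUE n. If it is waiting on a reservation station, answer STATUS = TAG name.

STATUS = TAG Mul2

c1: issue ADD r2<-Add1 | r0:6,r1:7,r2:Add1,r3:5,r4:2
c2: issue SUB r0<-Add2 | r0:Add2,r1:7,r2:Add1,r3:5,r4:2
c3: CDB Add1=9; issue MUL r3<-Mul1 | r0:Add2,r1:7,r2:9,r3:Mul1,r4:2
c4: issue MUL r3<-Mul2 | r0:Add2,r1:7,r2:9,r3:Mul2,r4:2
c5: CDB Add2=-2; stall | r0:-2,r1:7,r2:9,r3:Mul2,r4:2
c6: stall | r0:-2,r1:7,r2:9,r3:Mul2,r4:2
c7: stall | r0:-2,r1:7,r2:9,r3:Mul2,r4:2
c8: stall | r0:-2,r1:7,r2:9,r3:Mul2,r4:2
c9: stall | r0:-2,r1:7,r2:9,r3:Mul2,r4:2
c10: CDB Mul1=-4; issue MUL r2<-Mul1 | r0:-2,r1:7,r2:Mul1,r3:Mul2,r4:2
c11: CDB Mul2=-18; issue MUL r2<-Mul2 | r0:-2,r1:7,r2:Mul2,r3:-18,r4:2
c12: issue SUB r2<-Add1 | r0:-2,r1:7,r2:Add1,r3:-18,r4:2
c13: stall | r0:-2,r1:7,r2:Add1,r3:-18,r4:2
c14: CDB Add1=-9; stall | r0:-2,r1:7,r2:-9,r3:-18,r4:2
c15: CDB Mul1=14; issue MUL r3<-Mul1 | r0:-2,r1:7,r2:-9,r3:Mul1,r4:2
c16: CDB Mul2=4; issue MUL r3<-Mul2 | r0:-2,r1:7,r2:-9,r3:Mul2,r4:2
c17: - | r0:-2,r1:7,r2:-9,r3:Mul2,r4:2
c18: - | r0:-2,r1:7,r2:-9,r3:Mul2,r4:2
c19: - | r0:-2,r1:7,r2:-9,r3:Mul2,r4:2
c20: CDB Mul1=-36 | r0:-2,r1:7,r2:-9,r3:Mul2,r4:2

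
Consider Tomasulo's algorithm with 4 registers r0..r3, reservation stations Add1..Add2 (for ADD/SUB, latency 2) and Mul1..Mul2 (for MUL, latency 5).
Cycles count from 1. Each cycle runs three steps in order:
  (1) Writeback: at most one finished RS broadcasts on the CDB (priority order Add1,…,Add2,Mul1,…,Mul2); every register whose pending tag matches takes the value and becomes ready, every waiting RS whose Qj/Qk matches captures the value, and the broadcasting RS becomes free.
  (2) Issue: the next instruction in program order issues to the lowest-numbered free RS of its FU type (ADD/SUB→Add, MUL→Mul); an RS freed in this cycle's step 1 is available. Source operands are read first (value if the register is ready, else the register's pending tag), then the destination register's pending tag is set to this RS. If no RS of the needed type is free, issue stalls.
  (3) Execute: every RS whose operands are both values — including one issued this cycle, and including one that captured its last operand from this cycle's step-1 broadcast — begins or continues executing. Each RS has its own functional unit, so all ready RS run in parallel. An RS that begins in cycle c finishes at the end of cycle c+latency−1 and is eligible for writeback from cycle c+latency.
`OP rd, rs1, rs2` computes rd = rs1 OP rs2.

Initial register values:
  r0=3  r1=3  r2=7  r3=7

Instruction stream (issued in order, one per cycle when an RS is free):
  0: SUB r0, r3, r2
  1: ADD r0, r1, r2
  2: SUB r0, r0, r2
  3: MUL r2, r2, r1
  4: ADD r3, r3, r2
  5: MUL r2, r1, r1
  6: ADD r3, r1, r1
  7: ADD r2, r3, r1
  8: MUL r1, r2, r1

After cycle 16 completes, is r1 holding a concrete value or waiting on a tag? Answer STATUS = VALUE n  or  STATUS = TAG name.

cycle 1: issue SUB r0<-Add1 // r0:Add1,r1:3,r2:7,r3:7
cycle 2: issue ADD r0<-Add2 // r0:Add2,r1:3,r2:7,r3:7
cycle 3: CDB Add1=0; issue SUB r0<-Add1 // r0:Add1,r1:3,r2:7,r3:7
cycle 4: CDB Add2=10; issue MUL r2<-Mul1 // r0:Add1,r1:3,r2:Mul1,r3:7
cycle 5: issue ADD r3<-Add2 // r0:Add1,r1:3,r2:Mul1,r3:Add2
cycle 6: CDB Add1=3; issue MUL r2<-Mul2 // r0:3,r1:3,r2:Mul2,r3:Add2
cycle 7: issue ADD r3<-Add1 // r0:3,r1:3,r2:Mul2,r3:Add1
cycle 8: stall // r0:3,r1:3,r2:Mul2,r3:Add1
cycle 9: CDB Add1=6; issue ADD r2<-Add1 // r0:3,r1:3,r2:Add1,r3:6
cycle 10: CDB Mul1=21; issue MUL r1<-Mul1 // r0:3,r1:Mul1,r2:Add1,r3:6
cycle 11: CDB Add1=9 // r0:3,r1:Mul1,r2:9,r3:6
cycle 12: CDB Add2=28 // r0:3,r1:Mul1,r2:9,r3:6
cycle 13: CDB Mul2=9 // r0:3,r1:Mul1,r2:9,r3:6
cycle 14: - // r0:3,r1:Mul1,r2:9,r3:6
cycle 15: - // r0:3,r1:Mul1,r2:9,r3:6
cycle 16: CDB Mul1=27 // r0:3,r1:27,r2:9,r3:6

STATUS = VALUE 27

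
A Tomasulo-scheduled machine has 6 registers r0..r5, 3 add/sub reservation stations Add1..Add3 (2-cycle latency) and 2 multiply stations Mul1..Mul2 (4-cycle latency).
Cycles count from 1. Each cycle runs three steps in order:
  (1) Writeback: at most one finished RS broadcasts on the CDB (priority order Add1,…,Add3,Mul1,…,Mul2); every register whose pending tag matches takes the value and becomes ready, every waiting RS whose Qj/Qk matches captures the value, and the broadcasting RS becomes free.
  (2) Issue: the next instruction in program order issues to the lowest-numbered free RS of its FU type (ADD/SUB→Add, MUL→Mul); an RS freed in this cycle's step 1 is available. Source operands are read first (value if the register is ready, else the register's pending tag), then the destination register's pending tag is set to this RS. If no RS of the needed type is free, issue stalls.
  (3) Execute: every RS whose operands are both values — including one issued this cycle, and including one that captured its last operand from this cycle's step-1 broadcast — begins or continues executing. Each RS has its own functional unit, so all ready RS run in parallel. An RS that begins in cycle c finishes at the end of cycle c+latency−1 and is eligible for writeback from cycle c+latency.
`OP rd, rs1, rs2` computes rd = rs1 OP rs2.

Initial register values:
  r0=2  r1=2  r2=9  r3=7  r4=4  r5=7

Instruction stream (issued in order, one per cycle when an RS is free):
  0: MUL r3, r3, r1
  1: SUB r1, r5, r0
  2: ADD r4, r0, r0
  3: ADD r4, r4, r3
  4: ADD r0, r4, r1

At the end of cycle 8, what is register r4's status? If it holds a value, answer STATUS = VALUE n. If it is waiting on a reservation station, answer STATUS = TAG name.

STATUS = VALUE 18

cycle 1: issue MUL r3<-Mul1 // r0:2,r1:2,r2:9,r3:Mul1,r4:4,r5:7
cycle 2: issue SUB r1<-Add1 // r0:2,r1:Add1,r2:9,r3:Mul1,r4:4,r5:7
cycle 3: issue ADD r4<-Add2 // r0:2,r1:Add1,r2:9,r3:Mul1,r4:Add2,r5:7
cycle 4: CDB Add1=5; issue ADD r4<-Add1 // r0:2,r1:5,r2:9,r3:Mul1,r4:Add1,r5:7
cycle 5: CDB Add2=4; issue ADD r0<-Add2 // r0:Add2,r1:5,r2:9,r3:Mul1,r4:Add1,r5:7
cycle 6: CDB Mul1=14 // r0:Add2,r1:5,r2:9,r3:14,r4:Add1,r5:7
cycle 7: - // r0:Add2,r1:5,r2:9,r3:14,r4:Add1,r5:7
cycle 8: CDB Add1=18 // r0:Add2,r1:5,r2:9,r3:14,r4:18,r5:7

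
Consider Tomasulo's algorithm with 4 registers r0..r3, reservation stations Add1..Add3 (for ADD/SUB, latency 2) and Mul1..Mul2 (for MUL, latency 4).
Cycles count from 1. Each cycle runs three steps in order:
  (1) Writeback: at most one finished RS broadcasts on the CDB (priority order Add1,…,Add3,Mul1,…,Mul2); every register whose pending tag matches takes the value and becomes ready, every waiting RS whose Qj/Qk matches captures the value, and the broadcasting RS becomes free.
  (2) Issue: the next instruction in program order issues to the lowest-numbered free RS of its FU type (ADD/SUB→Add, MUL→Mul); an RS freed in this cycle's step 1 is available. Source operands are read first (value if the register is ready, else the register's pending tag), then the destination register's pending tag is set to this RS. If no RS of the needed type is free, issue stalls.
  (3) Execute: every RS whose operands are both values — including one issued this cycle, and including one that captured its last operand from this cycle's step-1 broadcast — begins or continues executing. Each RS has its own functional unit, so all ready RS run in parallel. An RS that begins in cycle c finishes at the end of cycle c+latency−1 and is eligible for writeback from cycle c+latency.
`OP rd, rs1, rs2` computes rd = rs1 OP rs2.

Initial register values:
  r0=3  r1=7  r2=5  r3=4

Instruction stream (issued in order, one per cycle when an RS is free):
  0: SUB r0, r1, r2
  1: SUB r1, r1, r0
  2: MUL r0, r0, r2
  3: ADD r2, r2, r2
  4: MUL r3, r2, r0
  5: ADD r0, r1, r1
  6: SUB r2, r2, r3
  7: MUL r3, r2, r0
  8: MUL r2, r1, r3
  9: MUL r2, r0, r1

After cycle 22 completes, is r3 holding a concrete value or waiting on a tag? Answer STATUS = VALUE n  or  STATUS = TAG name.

c1: issue SUB r0<-Add1 | r0:Add1,r1:7,r2:5,r3:4
c2: issue SUB r1<-Add2 | r0:Add1,r1:Add2,r2:5,r3:4
c3: CDB Add1=2; issue MUL r0<-Mul1 | r0:Mul1,r1:Add2,r2:5,r3:4
c4: issue ADD r2<-Add1 | r0:Mul1,r1:Add2,r2:Add1,r3:4
c5: CDB Add2=5; issue MUL r3<-Mul2 | r0:Mul1,r1:5,r2:Add1,r3:Mul2
c6: CDB Add1=10; issue ADD r0<-Add1 | r0:Add1,r1:5,r2:10,r3:Mul2
c7: CDB Mul1=10; issue SUB r2<-Add2 | r0:Add1,r1:5,r2:Add2,r3:Mul2
c8: CDB Add1=10; issue MUL r3<-Mul1 | r0:10,r1:5,r2:Add2,r3:Mul1
c9: stall | r0:10,r1:5,r2:Add2,r3:Mul1
c10: stall | r0:10,r1:5,r2:Add2,r3:Mul1
c11: CDB Mul2=100; issue MUL r2<-Mul2 | r0:10,r1:5,r2:Mul2,r3:Mul1
c12: stall | r0:10,r1:5,r2:Mul2,r3:Mul1
c13: CDB Add2=-90; stall | r0:10,r1:5,r2:Mul2,r3:Mul1
c14: stall | r0:10,r1:5,r2:Mul2,r3:Mul1
c15: stall | r0:10,r1:5,r2:Mul2,r3:Mul1
c16: stall | r0:10,r1:5,r2:Mul2,r3:Mul1
c17: CDB Mul1=-900; issue MUL r2<-Mul1 | r0:10,r1:5,r2:Mul1,r3:-900
c18: - | r0:10,r1:5,r2:Mul1,r3:-900
c19: - | r0:10,r1:5,r2:Mul1,r3:-900
c20: - | r0:10,r1:5,r2:Mul1,r3:-900
c21: CDB Mul1=50 | r0:10,r1:5,r2:50,r3:-900
c22: CDB Mul2=-4500 | r0:10,r1:5,r2:50,r3:-900

STATUS = VALUE -900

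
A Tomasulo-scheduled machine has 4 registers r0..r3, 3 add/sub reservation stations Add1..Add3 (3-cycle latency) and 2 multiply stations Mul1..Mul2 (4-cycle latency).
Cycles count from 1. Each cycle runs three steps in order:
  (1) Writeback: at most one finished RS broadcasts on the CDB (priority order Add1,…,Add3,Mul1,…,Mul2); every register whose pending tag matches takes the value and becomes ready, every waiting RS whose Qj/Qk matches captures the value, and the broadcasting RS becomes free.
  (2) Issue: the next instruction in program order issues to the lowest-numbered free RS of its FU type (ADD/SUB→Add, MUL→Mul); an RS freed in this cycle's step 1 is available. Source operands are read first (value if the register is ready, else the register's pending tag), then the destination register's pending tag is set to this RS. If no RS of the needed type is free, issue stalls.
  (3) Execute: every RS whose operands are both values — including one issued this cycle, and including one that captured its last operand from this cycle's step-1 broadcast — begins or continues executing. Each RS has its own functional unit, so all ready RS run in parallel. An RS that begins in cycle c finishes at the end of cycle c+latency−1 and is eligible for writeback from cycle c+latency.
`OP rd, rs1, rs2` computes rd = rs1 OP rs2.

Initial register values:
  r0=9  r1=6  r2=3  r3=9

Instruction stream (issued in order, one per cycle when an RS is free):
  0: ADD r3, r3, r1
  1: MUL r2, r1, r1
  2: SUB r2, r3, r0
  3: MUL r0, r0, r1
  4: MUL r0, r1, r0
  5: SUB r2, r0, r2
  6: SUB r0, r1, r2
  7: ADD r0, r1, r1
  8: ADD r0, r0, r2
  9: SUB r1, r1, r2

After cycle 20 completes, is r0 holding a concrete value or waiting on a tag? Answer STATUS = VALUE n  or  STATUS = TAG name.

STATUS = TAG Add3

c1: issue ADD r3<-Add1 | r0:9,r1:6,r2:3,r3:Add1
c2: issue MUL r2<-Mul1 | r0:9,r1:6,r2:Mul1,r3:Add1
c3: issue SUB r2<-Add2 | r0:9,r1:6,r2:Add2,r3:Add1
c4: CDB Add1=15; issue MUL r0<-Mul2 | r0:Mul2,r1:6,r2:Add2,r3:15
c5: stall | r0:Mul2,r1:6,r2:Add2,r3:15
c6: CDB Mul1=36; issue MUL r0<-Mul1 | r0:Mul1,r1:6,r2:Add2,r3:15
c7: CDB Add2=6; issue SUB r2<-Add1 | r0:Mul1,r1:6,r2:Add1,r3:15
c8: CDB Mul2=54; issue SUB r0<-Add2 | r0:Add2,r1:6,r2:Add1,r3:15
c9: issue ADD r0<-Add3 | r0:Add3,r1:6,r2:Add1,r3:15
c10: stall | r0:Add3,r1:6,r2:Add1,r3:15
c11: stall | r0:Add3,r1:6,r2:Add1,r3:15
c12: CDB Add3=12; issue ADD r0<-Add3 | r0:Add3,r1:6,r2:Add1,r3:15
c13: CDB Mul1=324; stall | r0:Add3,r1:6,r2:Add1,r3:15
c14: stall | r0:Add3,r1:6,r2:Add1,r3:15
c15: stall | r0:Add3,r1:6,r2:Add1,r3:15
c16: CDB Add1=318; issue SUB r1<-Add1 | r0:Add3,r1:Add1,r2:318,r3:15
c17: - | r0:Add3,r1:Add1,r2:318,r3:15
c18: - | r0:Add3,r1:Add1,r2:318,r3:15
c19: CDB Add1=-312 | r0:Add3,r1:-312,r2:318,r3:15
c20: CDB Add2=-312 | r0:Add3,r1:-312,r2:318,r3:15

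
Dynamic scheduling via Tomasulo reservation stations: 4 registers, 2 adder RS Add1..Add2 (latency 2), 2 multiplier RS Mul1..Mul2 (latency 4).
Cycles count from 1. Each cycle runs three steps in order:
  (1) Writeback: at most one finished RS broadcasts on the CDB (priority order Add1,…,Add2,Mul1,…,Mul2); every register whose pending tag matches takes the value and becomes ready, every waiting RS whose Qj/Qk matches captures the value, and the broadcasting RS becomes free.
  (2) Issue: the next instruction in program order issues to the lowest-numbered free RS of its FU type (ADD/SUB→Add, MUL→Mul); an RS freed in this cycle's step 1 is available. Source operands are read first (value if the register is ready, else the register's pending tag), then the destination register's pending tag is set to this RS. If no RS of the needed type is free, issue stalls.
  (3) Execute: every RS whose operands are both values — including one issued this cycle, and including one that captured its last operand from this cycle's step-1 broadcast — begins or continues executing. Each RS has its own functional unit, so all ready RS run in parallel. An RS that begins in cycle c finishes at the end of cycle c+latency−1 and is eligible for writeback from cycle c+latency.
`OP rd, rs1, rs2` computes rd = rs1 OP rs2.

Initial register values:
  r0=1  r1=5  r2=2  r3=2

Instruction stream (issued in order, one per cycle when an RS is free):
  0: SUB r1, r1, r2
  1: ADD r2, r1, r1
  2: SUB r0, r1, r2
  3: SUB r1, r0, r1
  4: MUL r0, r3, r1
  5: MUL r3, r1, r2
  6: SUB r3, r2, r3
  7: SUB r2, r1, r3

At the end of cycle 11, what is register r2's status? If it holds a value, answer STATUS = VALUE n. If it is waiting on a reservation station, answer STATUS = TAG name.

STATUS = TAG Add2

  c1: issue SUB r1<-Add1  regs: r0:1,r1:Add1,r2:2,r3:2
  c2: issue ADD r2<-Add2  regs: r0:1,r1:Add1,r2:Add2,r3:2
  c3: CDB Add1=3; issue SUB r0<-Add1  regs: r0:Add1,r1:3,r2:Add2,r3:2
  c4: stall  regs: r0:Add1,r1:3,r2:Add2,r3:2
  c5: CDB Add2=6; issue SUB r1<-Add2  regs: r0:Add1,r1:Add2,r2:6,r3:2
  c6: issue MUL r0<-Mul1  regs: r0:Mul1,r1:Add2,r2:6,r3:2
  c7: CDB Add1=-3; issue MUL r3<-Mul2  regs: r0:Mul1,r1:Add2,r2:6,r3:Mul2
  c8: issue SUB r3<-Add1  regs: r0:Mul1,r1:Add2,r2:6,r3:Add1
  c9: CDB Add2=-6; issue SUB r2<-Add2  regs: r0:Mul1,r1:-6,r2:Add2,r3:Add1
  c10: -  regs: r0:Mul1,r1:-6,r2:Add2,r3:Add1
  c11: -  regs: r0:Mul1,r1:-6,r2:Add2,r3:Add1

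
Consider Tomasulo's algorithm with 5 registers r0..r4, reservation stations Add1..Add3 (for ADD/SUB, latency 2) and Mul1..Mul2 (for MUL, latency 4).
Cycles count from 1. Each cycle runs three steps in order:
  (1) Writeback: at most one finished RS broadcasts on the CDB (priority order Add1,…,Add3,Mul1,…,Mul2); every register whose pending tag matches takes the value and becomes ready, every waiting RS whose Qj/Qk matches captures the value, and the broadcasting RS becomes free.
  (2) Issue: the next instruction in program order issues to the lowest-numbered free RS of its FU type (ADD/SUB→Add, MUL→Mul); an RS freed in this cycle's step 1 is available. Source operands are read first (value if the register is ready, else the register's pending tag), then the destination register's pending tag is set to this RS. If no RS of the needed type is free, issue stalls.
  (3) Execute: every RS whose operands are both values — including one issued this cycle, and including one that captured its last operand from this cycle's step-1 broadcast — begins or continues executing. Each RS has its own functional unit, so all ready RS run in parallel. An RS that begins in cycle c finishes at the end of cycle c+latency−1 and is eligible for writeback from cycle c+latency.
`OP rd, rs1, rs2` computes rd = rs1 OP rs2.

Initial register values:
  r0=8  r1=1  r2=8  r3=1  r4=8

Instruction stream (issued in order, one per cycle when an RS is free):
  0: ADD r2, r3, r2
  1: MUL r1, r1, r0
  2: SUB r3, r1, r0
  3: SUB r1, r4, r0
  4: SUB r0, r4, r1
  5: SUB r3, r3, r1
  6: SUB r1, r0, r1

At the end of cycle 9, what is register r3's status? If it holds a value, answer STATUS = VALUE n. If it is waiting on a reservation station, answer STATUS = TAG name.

c1: issue ADD r2<-Add1 | r0:8,r1:1,r2:Add1,r3:1,r4:8
c2: issue MUL r1<-Mul1 | r0:8,r1:Mul1,r2:Add1,r3:1,r4:8
c3: CDB Add1=9; issue SUB r3<-Add1 | r0:8,r1:Mul1,r2:9,r3:Add1,r4:8
c4: issue SUB r1<-Add2 | r0:8,r1:Add2,r2:9,r3:Add1,r4:8
c5: issue SUB r0<-Add3 | r0:Add3,r1:Add2,r2:9,r3:Add1,r4:8
c6: CDB Add2=0; issue SUB r3<-Add2 | r0:Add3,r1:0,r2:9,r3:Add2,r4:8
c7: CDB Mul1=8; stall | r0:Add3,r1:0,r2:9,r3:Add2,r4:8
c8: CDB Add3=8; issue SUB r1<-Add3 | r0:8,r1:Add3,r2:9,r3:Add2,r4:8
c9: CDB Add1=0 | r0:8,r1:Add3,r2:9,r3:Add2,r4:8

STATUS = TAG Add2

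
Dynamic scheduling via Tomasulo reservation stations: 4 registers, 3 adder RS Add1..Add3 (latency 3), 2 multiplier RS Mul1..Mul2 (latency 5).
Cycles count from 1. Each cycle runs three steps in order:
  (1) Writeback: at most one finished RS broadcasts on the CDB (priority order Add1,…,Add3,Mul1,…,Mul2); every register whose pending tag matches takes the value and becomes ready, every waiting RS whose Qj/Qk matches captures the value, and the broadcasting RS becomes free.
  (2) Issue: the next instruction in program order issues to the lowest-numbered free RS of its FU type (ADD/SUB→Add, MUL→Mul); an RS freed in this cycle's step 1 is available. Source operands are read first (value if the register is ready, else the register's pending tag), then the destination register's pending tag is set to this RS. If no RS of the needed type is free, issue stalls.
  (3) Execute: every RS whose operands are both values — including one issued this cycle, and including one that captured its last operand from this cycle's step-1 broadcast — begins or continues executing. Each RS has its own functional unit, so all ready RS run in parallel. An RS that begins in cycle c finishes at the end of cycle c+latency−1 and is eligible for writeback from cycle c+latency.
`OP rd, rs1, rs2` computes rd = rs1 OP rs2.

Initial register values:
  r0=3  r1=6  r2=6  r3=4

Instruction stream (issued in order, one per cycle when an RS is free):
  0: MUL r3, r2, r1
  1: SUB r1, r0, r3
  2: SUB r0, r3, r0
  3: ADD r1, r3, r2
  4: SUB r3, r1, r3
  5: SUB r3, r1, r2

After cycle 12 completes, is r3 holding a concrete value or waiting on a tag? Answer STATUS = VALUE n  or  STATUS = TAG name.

STATUS = TAG Add2

  c1: issue MUL r3<-Mul1  regs: r0:3,r1:6,r2:6,r3:Mul1
  c2: issue SUB r1<-Add1  regs: r0:3,r1:Add1,r2:6,r3:Mul1
  c3: issue SUB r0<-Add2  regs: r0:Add2,r1:Add1,r2:6,r3:Mul1
  c4: issue ADD r1<-Add3  regs: r0:Add2,r1:Add3,r2:6,r3:Mul1
  c5: stall  regs: r0:Add2,r1:Add3,r2:6,r3:Mul1
  c6: CDB Mul1=36; stall  regs: r0:Add2,r1:Add3,r2:6,r3:36
  c7: stall  regs: r0:Add2,r1:Add3,r2:6,r3:36
  c8: stall  regs: r0:Add2,r1:Add3,r2:6,r3:36
  c9: CDB Add1=-33; issue SUB r3<-Add1  regs: r0:Add2,r1:Add3,r2:6,r3:Add1
  c10: CDB Add2=33; issue SUB r3<-Add2  regs: r0:33,r1:Add3,r2:6,r3:Add2
  c11: CDB Add3=42  regs: r0:33,r1:42,r2:6,r3:Add2
  c12: -  regs: r0:33,r1:42,r2:6,r3:Add2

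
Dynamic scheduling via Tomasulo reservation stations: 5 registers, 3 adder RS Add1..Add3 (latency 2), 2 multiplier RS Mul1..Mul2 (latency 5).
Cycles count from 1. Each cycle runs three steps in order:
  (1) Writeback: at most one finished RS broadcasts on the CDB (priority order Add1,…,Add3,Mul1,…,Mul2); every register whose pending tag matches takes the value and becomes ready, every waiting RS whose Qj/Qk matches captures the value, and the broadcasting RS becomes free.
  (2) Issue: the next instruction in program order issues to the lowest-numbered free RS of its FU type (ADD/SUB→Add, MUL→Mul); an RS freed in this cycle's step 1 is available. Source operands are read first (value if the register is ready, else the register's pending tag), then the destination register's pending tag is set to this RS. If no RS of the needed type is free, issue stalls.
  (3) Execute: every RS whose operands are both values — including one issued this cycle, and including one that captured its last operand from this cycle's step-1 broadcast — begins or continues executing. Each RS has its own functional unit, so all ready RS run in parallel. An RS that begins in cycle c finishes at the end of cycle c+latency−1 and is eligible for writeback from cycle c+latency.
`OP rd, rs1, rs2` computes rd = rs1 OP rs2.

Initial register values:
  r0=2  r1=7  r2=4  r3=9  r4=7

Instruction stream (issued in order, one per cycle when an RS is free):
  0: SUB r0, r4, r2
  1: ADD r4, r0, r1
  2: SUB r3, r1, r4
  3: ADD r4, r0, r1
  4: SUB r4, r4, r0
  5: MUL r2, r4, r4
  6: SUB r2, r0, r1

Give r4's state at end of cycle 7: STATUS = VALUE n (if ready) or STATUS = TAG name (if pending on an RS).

STATUS = TAG Add2

c1: issue SUB r0<-Add1 | r0:Add1,r1:7,r2:4,r3:9,r4:7
c2: issue ADD r4<-Add2 | r0:Add1,r1:7,r2:4,r3:9,r4:Add2
c3: CDB Add1=3; issue SUB r3<-Add1 | r0:3,r1:7,r2:4,r3:Add1,r4:Add2
c4: issue ADD r4<-Add3 | r0:3,r1:7,r2:4,r3:Add1,r4:Add3
c5: CDB Add2=10; issue SUB r4<-Add2 | r0:3,r1:7,r2:4,r3:Add1,r4:Add2
c6: CDB Add3=10; issue MUL r2<-Mul1 | r0:3,r1:7,r2:Mul1,r3:Add1,r4:Add2
c7: CDB Add1=-3; issue SUB r2<-Add1 | r0:3,r1:7,r2:Add1,r3:-3,r4:Add2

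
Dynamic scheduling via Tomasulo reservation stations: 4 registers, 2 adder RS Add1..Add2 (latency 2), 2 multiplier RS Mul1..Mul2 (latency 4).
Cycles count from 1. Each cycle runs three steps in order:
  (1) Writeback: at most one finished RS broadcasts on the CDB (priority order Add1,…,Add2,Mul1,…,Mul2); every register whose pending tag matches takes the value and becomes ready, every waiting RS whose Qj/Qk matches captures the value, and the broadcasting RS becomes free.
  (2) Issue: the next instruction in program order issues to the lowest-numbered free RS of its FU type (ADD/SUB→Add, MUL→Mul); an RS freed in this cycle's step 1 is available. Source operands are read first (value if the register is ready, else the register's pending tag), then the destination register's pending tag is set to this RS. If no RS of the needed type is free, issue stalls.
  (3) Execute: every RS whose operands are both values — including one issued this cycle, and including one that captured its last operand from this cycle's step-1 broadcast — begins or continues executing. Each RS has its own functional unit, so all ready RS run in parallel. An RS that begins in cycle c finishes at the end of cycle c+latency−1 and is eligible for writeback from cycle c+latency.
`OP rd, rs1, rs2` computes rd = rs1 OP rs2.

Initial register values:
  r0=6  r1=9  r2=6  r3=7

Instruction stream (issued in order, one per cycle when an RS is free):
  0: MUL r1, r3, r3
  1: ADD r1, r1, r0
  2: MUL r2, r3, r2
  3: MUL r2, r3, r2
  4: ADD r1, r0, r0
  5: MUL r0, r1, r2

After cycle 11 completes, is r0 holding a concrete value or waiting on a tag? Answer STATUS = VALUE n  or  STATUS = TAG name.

STATUS = TAG Mul2

cycle 1: issue MUL r1<-Mul1 // r0:6,r1:Mul1,r2:6,r3:7
cycle 2: issue ADD r1<-Add1 // r0:6,r1:Add1,r2:6,r3:7
cycle 3: issue MUL r2<-Mul2 // r0:6,r1:Add1,r2:Mul2,r3:7
cycle 4: stall // r0:6,r1:Add1,r2:Mul2,r3:7
cycle 5: CDB Mul1=49; issue MUL r2<-Mul1 // r0:6,r1:Add1,r2:Mul1,r3:7
cycle 6: issue ADD r1<-Add2 // r0:6,r1:Add2,r2:Mul1,r3:7
cycle 7: CDB Add1=55; stall // r0:6,r1:Add2,r2:Mul1,r3:7
cycle 8: CDB Add2=12; stall // r0:6,r1:12,r2:Mul1,r3:7
cycle 9: CDB Mul2=42; issue MUL r0<-Mul2 // r0:Mul2,r1:12,r2:Mul1,r3:7
cycle 10: - // r0:Mul2,r1:12,r2:Mul1,r3:7
cycle 11: - // r0:Mul2,r1:12,r2:Mul1,r3:7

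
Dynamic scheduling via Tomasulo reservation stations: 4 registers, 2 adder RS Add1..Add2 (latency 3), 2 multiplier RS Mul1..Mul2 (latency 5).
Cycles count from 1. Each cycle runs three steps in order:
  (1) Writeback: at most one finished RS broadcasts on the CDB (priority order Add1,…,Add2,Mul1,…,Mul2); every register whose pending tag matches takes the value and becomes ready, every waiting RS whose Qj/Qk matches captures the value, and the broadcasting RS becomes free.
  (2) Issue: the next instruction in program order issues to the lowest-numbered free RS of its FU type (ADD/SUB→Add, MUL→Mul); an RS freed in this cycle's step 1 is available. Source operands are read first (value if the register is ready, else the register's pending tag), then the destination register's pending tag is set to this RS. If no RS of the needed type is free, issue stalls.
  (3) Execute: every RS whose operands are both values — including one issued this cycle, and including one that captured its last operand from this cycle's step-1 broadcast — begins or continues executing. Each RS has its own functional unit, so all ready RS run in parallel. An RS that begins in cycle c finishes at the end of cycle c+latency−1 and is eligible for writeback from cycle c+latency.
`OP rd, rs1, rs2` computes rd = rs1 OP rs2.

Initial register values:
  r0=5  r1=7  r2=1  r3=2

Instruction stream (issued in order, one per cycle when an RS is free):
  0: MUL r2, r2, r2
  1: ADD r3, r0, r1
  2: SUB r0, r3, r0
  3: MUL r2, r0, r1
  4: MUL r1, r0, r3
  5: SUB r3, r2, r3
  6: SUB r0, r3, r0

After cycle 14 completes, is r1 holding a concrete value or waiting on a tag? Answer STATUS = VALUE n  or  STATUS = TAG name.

STATUS = VALUE 84

cycle 1: issue MUL r2<-Mul1 // r0:5,r1:7,r2:Mul1,r3:2
cycle 2: issue ADD r3<-Add1 // r0:5,r1:7,r2:Mul1,r3:Add1
cycle 3: issue SUB r0<-Add2 // r0:Add2,r1:7,r2:Mul1,r3:Add1
cycle 4: issue MUL r2<-Mul2 // r0:Add2,r1:7,r2:Mul2,r3:Add1
cycle 5: CDB Add1=12; stall // r0:Add2,r1:7,r2:Mul2,r3:12
cycle 6: CDB Mul1=1; issue MUL r1<-Mul1 // r0:Add2,r1:Mul1,r2:Mul2,r3:12
cycle 7: issue SUB r3<-Add1 // r0:Add2,r1:Mul1,r2:Mul2,r3:Add1
cycle 8: CDB Add2=7; issue SUB r0<-Add2 // r0:Add2,r1:Mul1,r2:Mul2,r3:Add1
cycle 9: - // r0:Add2,r1:Mul1,r2:Mul2,r3:Add1
cycle 10: - // r0:Add2,r1:Mul1,r2:Mul2,r3:Add1
cycle 11: - // r0:Add2,r1:Mul1,r2:Mul2,r3:Add1
cycle 12: - // r0:Add2,r1:Mul1,r2:Mul2,r3:Add1
cycle 13: CDB Mul1=84 // r0:Add2,r1:84,r2:Mul2,r3:Add1
cycle 14: CDB Mul2=49 // r0:Add2,r1:84,r2:49,r3:Add1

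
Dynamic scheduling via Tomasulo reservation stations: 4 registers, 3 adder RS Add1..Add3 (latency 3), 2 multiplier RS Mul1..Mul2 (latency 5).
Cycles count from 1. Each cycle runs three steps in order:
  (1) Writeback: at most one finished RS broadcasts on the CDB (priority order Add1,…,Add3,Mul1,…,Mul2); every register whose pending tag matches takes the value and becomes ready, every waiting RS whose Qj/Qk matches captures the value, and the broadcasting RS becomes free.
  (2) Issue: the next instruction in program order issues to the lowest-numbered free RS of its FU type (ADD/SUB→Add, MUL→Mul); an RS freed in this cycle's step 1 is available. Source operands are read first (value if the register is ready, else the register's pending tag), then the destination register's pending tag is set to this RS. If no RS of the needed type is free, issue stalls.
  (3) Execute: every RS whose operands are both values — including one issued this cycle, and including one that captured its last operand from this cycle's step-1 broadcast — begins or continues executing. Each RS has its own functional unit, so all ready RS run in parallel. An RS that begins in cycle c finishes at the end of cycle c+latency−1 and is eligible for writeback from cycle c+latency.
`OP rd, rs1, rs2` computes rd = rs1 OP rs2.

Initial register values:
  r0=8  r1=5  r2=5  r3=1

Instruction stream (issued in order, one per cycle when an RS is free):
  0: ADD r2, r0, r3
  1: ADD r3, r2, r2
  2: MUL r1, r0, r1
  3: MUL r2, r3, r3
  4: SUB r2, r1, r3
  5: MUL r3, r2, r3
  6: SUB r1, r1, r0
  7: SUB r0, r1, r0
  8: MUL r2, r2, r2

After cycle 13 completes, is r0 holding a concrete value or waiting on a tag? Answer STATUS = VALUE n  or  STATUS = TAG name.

STATUS = TAG Add3

c1: issue ADD r2<-Add1 | r0:8,r1:5,r2:Add1,r3:1
c2: issue ADD r3<-Add2 | r0:8,r1:5,r2:Add1,r3:Add2
c3: issue MUL r1<-Mul1 | r0:8,r1:Mul1,r2:Add1,r3:Add2
c4: CDB Add1=9; issue MUL r2<-Mul2 | r0:8,r1:Mul1,r2:Mul2,r3:Add2
c5: issue SUB r2<-Add1 | r0:8,r1:Mul1,r2:Add1,r3:Add2
c6: stall | r0:8,r1:Mul1,r2:Add1,r3:Add2
c7: CDB Add2=18; stall | r0:8,r1:Mul1,r2:Add1,r3:18
c8: CDB Mul1=40; issue MUL r3<-Mul1 | r0:8,r1:40,r2:Add1,r3:Mul1
c9: issue SUB r1<-Add2 | r0:8,r1:Add2,r2:Add1,r3:Mul1
c10: issue SUB r0<-Add3 | r0:Add3,r1:Add2,r2:Add1,r3:Mul1
c11: CDB Add1=22; stall | r0:Add3,r1:Add2,r2:22,r3:Mul1
c12: CDB Add2=32; stall | r0:Add3,r1:32,r2:22,r3:Mul1
c13: CDB Mul2=324; issue MUL r2<-Mul2 | r0:Add3,r1:32,r2:Mul2,r3:Mul1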